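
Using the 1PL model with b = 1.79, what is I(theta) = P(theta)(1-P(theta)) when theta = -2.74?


P = 1/(1+exp(-(-2.74-1.79))) = 0.0107
I = P*(1-P) = 0.0107 * 0.9893
I = 0.0106

0.0106


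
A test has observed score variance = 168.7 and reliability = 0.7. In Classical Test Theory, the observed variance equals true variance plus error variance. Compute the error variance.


var_true = rxx * var_obs = 0.7 * 168.7 = 118.09
var_error = var_obs - var_true
var_error = 168.7 - 118.09
var_error = 50.61

50.61


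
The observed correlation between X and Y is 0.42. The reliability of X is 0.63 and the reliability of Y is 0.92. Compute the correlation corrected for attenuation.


r_corrected = rxy / sqrt(rxx * ryy)
= 0.42 / sqrt(0.63 * 0.92)
= 0.42 / sqrt(0.5796)
= 0.42 / 0.761315
r_corrected = 0.5517

0.5517


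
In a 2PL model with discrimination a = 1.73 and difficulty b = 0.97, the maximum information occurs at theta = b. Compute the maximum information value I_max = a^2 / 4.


For 2PL, max info at theta = b = 0.97
I_max = a^2 / 4 = 1.73^2 / 4
= 2.9929 / 4
I_max = 0.7482

0.7482


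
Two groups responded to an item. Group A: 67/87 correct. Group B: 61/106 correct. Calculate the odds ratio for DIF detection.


Odds_A = 67/20 = 3.35
Odds_B = 61/45 = 1.3556
OR = Odds_A / Odds_B = 3.35 / 1.3556
Exactly, OR = (67 * 45) / (20 * 61) = 3015 / 1220
OR = 2.4713

2.4713


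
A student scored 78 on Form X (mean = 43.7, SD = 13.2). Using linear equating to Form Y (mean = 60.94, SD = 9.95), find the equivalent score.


slope = SD_Y / SD_X = 9.95 / 13.2 ~ 0.7538
intercept = mean_Y - slope * mean_X = 60.94 - (9.95 / 13.2) * 43.7 ~ 27.9995
Y = slope * X + intercept. To avoid rounding drift from the rounded slope/intercept, evaluate the equivalent form Y = mean_Y + SD_Y * (X - mean_X) / SD_X at full precision:
Y = 60.94 + 9.95 * (78 - 43.7) / 13.2
Y = 60.94 + 9.95 * 34.3 / 13.2
Y = 60.94 + 341.285 / 13.2
Y = 60.94 + 25.8549
Y = 86.7949

86.7949


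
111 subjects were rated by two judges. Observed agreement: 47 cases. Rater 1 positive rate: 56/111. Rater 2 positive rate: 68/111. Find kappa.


P_o = 47/111 = 0.423423
P_e = (56*68 + 55*43) / 12321 = 0.501015
kappa = (P_o - P_e) / (1 - P_e)
kappa = (0.423423 - 0.501015) / (1 - 0.501015)
kappa = -0.1555

-0.1555


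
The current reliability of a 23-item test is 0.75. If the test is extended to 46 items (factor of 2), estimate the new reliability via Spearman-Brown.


r_new = (n * rxx) / (1 + (n-1) * rxx)
r_new = (2 * 0.75) / (1 + 1 * 0.75)
r_new = 1.5 / 1.75
r_new = 0.8571

0.8571


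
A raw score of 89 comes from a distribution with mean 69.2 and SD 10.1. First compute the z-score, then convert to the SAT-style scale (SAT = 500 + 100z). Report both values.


z = (X - mean) / SD = (89 - 69.2) / 10.1
z = 19.8 / 10.1
z = 1.9604
SAT-scale = SAT = 500 + 100z
Carry z at full precision (z = 19.8 / 10.1) into the conversion:
SAT-scale = 500 + 100 * (19.8 / 10.1) = 500 + 1980 / 10.1
SAT-scale = 500 + 196.0396
SAT-scale = 696.0396

696.0396


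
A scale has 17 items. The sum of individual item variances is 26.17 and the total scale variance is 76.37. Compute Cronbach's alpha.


alpha = (k/(k-1)) * (1 - sum(si^2)/s_total^2)
= (17/16) * (1 - 26.17/76.37)
alpha = 0.6984

0.6984


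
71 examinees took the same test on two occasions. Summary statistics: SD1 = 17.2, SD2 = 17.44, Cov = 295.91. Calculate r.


r = cov(X,Y) / (SD_X * SD_Y)
r = 295.91 / (17.2 * 17.44)
r = 295.91 / 299.968
r = 0.9865

0.9865


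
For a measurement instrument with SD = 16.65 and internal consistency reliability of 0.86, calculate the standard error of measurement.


SEM = SD * sqrt(1 - rxx)
SEM = 16.65 * sqrt(1 - 0.86)
SEM = 16.65 * sqrt(0.14) = 16.65 * 0.374166
SEM = 6.2299

6.2299


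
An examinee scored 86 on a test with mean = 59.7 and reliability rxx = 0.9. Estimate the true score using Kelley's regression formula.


T_est = rxx * X + (1 - rxx) * mean
T_est = 0.9 * 86 + 0.1 * 59.7
T_est = 77.4 + 5.97
T_est = 83.37

83.37


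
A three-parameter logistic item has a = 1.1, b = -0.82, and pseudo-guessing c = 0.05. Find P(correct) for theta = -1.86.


logit = 1.1*(-1.86 - -0.82) = -1.144
P* = 1/(1 + exp(--1.144)) = 0.2416
P = 0.05 + (1 - 0.05) * 0.2416
P = 0.2795

0.2795


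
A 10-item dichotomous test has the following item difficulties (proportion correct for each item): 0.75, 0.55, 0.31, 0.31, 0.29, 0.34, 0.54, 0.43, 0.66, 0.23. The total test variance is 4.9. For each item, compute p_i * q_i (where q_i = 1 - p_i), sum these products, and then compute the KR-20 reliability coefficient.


For each item, compute p_i * q_i:
  Item 1: 0.75 * 0.25 = 0.1875
  Item 2: 0.55 * 0.45 = 0.2475
  Item 3: 0.31 * 0.69 = 0.2139
  Item 4: 0.31 * 0.69 = 0.2139
  Item 5: 0.29 * 0.71 = 0.2059
  Item 6: 0.34 * 0.66 = 0.2244
  Item 7: 0.54 * 0.46 = 0.2484
  Item 8: 0.43 * 0.57 = 0.2451
  Item 9: 0.66 * 0.34 = 0.2244
  Item 10: 0.23 * 0.77 = 0.1771
Sum(p_i * q_i) = 0.1875 + 0.2475 + 0.2139 + 0.2139 + 0.2059 + 0.2244 + 0.2484 + 0.2451 + 0.2244 + 0.1771 = 2.1881
KR-20 = (k/(k-1)) * (1 - Sum(p_i*q_i) / Var_total)
= (10/9) * (1 - 2.1881/4.9)
= 1.1111 * 0.5534
KR-20 = 0.6149

0.6149


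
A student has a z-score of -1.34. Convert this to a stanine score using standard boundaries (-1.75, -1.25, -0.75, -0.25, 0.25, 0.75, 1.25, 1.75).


Stanine boundaries: [-1.75, -1.25, -0.75, -0.25, 0.25, 0.75, 1.25, 1.75]
z = -1.34
Check each boundary:
  z >= -1.75 -> could be stanine 2
  z < -1.25
  z < -0.75
  z < -0.25
  z < 0.25
  z < 0.75
  z < 1.25
  z < 1.75
Highest qualifying boundary gives stanine = 2

2


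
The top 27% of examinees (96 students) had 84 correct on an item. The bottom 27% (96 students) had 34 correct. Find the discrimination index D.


p_upper = 84/96 = 0.875
p_lower = 34/96 = 0.3542
D = 0.875 - 0.3542 = 0.5208

0.5208


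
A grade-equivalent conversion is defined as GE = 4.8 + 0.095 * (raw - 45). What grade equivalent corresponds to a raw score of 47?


raw - median = 47 - 45 = 2
slope * diff = 0.095 * 2 = 0.19
GE = 4.8 + 0.19
GE = 4.99

4.99


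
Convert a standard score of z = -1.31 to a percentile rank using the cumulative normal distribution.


CDF(z) = 0.5 * (1 + erf(z/sqrt(2)))
erf(-0.9263) = -0.8098
CDF = 0.0951
Percentile rank = 0.0951 * 100 = 9.51

9.51


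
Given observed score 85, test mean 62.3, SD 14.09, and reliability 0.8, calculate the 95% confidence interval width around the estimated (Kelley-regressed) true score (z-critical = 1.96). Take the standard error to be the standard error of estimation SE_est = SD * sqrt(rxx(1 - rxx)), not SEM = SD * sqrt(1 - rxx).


True score estimate = 0.8*85 + 0.2*62.3 = 80.46
SE_est = SD * sqrt(rxx * (1 - rxx)) = 14.09 * sqrt(0.8 * 0.2) = 14.09 * sqrt(0.16) = 5.636
CI = T_est +/- z * SE_est, so width = 2 * z * SE_est = 2 * 1.96 * 5.636
Width = 22.0931

22.0931


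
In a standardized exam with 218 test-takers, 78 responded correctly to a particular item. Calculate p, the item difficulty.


Item difficulty p = number correct / total examinees
p = 78 / 218
p = 0.3578

0.3578


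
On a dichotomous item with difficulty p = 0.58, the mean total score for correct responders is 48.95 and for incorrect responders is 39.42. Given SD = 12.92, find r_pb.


q = 1 - p = 0.42
rpb = ((M1 - M0) / SD) * sqrt(p * q)
rpb = ((48.95 - 39.42) / 12.92) * sqrt(0.58 * 0.42)
rpb = 0.3641

0.3641


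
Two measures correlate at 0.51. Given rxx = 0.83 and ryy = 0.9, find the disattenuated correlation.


r_corrected = rxy / sqrt(rxx * ryy)
= 0.51 / sqrt(0.83 * 0.9)
= 0.51 / sqrt(0.747)
= 0.51 / 0.864292
r_corrected = 0.5901

0.5901


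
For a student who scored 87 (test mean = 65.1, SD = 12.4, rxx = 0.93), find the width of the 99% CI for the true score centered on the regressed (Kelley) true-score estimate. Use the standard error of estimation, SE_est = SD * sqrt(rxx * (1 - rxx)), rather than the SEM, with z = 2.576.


True score estimate = 0.93*87 + 0.07*65.1 = 85.467
SE_est = SD * sqrt(rxx * (1 - rxx)) = 12.4 * sqrt(0.93 * 0.07) = 12.4 * sqrt(0.0651) = 3.163823
CI = T_est +/- z * SE_est, so width = 2 * z * SE_est = 2 * 2.576 * 3.163823
Width = 16.3

16.3


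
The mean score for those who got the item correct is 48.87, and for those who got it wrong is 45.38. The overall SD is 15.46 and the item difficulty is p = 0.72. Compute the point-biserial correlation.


q = 1 - p = 0.28
rpb = ((M1 - M0) / SD) * sqrt(p * q)
rpb = ((48.87 - 45.38) / 15.46) * sqrt(0.72 * 0.28)
rpb = 0.1014

0.1014


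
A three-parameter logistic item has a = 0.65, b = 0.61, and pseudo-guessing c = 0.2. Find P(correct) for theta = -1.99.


logit = 0.65*(-1.99 - 0.61) = -1.69
P* = 1/(1 + exp(--1.69)) = 0.1558
P = 0.2 + (1 - 0.2) * 0.1558
P = 0.3246

0.3246


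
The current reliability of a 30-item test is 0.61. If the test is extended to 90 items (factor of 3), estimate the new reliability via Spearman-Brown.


r_new = (n * rxx) / (1 + (n-1) * rxx)
r_new = (3 * 0.61) / (1 + 2 * 0.61)
r_new = 1.83 / 2.22
r_new = 0.8243

0.8243


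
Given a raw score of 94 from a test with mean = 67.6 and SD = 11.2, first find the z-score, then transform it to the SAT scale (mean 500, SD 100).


z = (X - mean) / SD = (94 - 67.6) / 11.2
z = 26.4 / 11.2
z = 2.3571
SAT-scale = SAT = 500 + 100z
Carry z at full precision (z = 26.4 / 11.2) into the conversion:
SAT-scale = 500 + 100 * (26.4 / 11.2) = 500 + 2640 / 11.2
SAT-scale = 500 + 235.7143
SAT-scale = 735.7143

735.7143


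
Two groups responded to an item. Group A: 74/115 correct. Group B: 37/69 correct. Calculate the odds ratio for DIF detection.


Odds_A = 74/41 = 1.8049
Odds_B = 37/32 = 1.1562
OR = Odds_A / Odds_B = 1.8049 / 1.1562
Exactly, OR = (74 * 32) / (41 * 37) = 2368 / 1517
OR = 1.561

1.561


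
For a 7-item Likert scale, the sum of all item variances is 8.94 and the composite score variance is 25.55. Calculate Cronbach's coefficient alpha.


alpha = (k/(k-1)) * (1 - sum(si^2)/s_total^2)
= (7/6) * (1 - 8.94/25.55)
alpha = 0.7584

0.7584


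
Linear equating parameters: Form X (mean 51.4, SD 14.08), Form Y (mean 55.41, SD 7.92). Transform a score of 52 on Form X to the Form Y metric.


slope = SD_Y / SD_X = 7.92 / 14.08 ~ 0.5625
intercept = mean_Y - slope * mean_X = 55.41 - (7.92 / 14.08) * 51.4 ~ 26.4975
Y = slope * X + intercept. To avoid rounding drift from the rounded slope/intercept, evaluate the equivalent form Y = mean_Y + SD_Y * (X - mean_X) / SD_X at full precision:
Y = 55.41 + 7.92 * (52 - 51.4) / 14.08
Y = 55.41 + 7.92 * 0.6 / 14.08
Y = 55.41 + 4.752 / 14.08
Y = 55.41 + 0.3375
Y = 55.7475

55.7475


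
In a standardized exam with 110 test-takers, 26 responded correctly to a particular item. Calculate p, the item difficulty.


Item difficulty p = number correct / total examinees
p = 26 / 110
p = 0.2364

0.2364


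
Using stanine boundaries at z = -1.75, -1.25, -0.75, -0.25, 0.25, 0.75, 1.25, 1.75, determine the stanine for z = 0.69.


Stanine boundaries: [-1.75, -1.25, -0.75, -0.25, 0.25, 0.75, 1.25, 1.75]
z = 0.69
Check each boundary:
  z >= -1.75 -> could be stanine 2
  z >= -1.25 -> could be stanine 3
  z >= -0.75 -> could be stanine 4
  z >= -0.25 -> could be stanine 5
  z >= 0.25 -> could be stanine 6
  z < 0.75
  z < 1.25
  z < 1.75
Highest qualifying boundary gives stanine = 6

6


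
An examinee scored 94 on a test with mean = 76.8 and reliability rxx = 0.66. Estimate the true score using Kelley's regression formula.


T_est = rxx * X + (1 - rxx) * mean
T_est = 0.66 * 94 + 0.34 * 76.8
T_est = 62.04 + 26.112
T_est = 88.152

88.152


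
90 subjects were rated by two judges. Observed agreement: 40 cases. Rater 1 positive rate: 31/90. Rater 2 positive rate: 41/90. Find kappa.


P_o = 40/90 = 0.444444
P_e = (31*41 + 59*49) / 8100 = 0.513827
kappa = (P_o - P_e) / (1 - P_e)
kappa = (0.444444 - 0.513827) / (1 - 0.513827)
kappa = -0.1427

-0.1427


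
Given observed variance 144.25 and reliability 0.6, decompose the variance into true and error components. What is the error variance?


var_true = rxx * var_obs = 0.6 * 144.25 = 86.55
var_error = var_obs - var_true
var_error = 144.25 - 86.55
var_error = 57.7

57.7


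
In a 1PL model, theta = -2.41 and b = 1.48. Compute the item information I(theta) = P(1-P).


P = 1/(1+exp(-(-2.41-1.48))) = 0.02
I = P*(1-P) = 0.02 * 0.98
I = 0.0196

0.0196


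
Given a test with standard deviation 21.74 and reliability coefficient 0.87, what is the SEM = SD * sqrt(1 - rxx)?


SEM = SD * sqrt(1 - rxx)
SEM = 21.74 * sqrt(1 - 0.87)
SEM = 21.74 * sqrt(0.13) = 21.74 * 0.360555
SEM = 7.8385

7.8385


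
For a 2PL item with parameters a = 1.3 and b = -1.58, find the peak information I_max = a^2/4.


For 2PL, max info at theta = b = -1.58
I_max = a^2 / 4 = 1.3^2 / 4
= 1.69 / 4
I_max = 0.4225

0.4225


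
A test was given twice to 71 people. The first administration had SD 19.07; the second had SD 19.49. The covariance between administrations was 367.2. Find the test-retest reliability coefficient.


r = cov(X,Y) / (SD_X * SD_Y)
r = 367.2 / (19.07 * 19.49)
r = 367.2 / 371.6743
r = 0.988

0.988


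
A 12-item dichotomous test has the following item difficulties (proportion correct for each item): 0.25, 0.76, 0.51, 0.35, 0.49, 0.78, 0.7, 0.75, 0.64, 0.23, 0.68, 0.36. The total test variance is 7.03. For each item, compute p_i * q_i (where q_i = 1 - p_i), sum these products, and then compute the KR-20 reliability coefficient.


For each item, compute p_i * q_i:
  Item 1: 0.25 * 0.75 = 0.1875
  Item 2: 0.76 * 0.24 = 0.1824
  Item 3: 0.51 * 0.49 = 0.2499
  Item 4: 0.35 * 0.65 = 0.2275
  Item 5: 0.49 * 0.51 = 0.2499
  Item 6: 0.78 * 0.22 = 0.1716
  Item 7: 0.7 * 0.3 = 0.21
  Item 8: 0.75 * 0.25 = 0.1875
  Item 9: 0.64 * 0.36 = 0.2304
  Item 10: 0.23 * 0.77 = 0.1771
  Item 11: 0.68 * 0.32 = 0.2176
  Item 12: 0.36 * 0.64 = 0.2304
Sum(p_i * q_i) = 0.1875 + 0.1824 + 0.2499 + 0.2275 + 0.2499 + 0.1716 + 0.21 + 0.1875 + 0.2304 + 0.1771 + 0.2176 + 0.2304 = 2.5218
KR-20 = (k/(k-1)) * (1 - Sum(p_i*q_i) / Var_total)
= (12/11) * (1 - 2.5218/7.03)
= 1.0909 * 0.6413
KR-20 = 0.6996

0.6996


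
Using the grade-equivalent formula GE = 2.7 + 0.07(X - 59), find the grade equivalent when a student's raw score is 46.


raw - median = 46 - 59 = -13
slope * diff = 0.07 * -13 = -0.91
GE = 2.7 + -0.91
GE = 1.79

1.79


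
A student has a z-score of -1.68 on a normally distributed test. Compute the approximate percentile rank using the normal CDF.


CDF(z) = 0.5 * (1 + erf(z/sqrt(2)))
erf(-1.1879) = -0.907
CDF = 0.0465
Percentile rank = 0.0465 * 100 = 4.65

4.65


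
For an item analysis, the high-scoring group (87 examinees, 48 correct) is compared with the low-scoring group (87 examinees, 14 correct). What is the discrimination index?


p_upper = 48/87 = 0.5517
p_lower = 14/87 = 0.1609
D = 0.5517 - 0.1609 = 0.3908

0.3908


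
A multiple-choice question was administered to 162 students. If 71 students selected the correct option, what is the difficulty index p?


Item difficulty p = number correct / total examinees
p = 71 / 162
p = 0.4383

0.4383


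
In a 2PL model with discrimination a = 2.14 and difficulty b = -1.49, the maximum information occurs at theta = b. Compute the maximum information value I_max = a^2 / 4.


For 2PL, max info at theta = b = -1.49
I_max = a^2 / 4 = 2.14^2 / 4
= 4.5796 / 4
I_max = 1.1449

1.1449


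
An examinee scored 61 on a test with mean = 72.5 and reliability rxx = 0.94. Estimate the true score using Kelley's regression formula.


T_est = rxx * X + (1 - rxx) * mean
T_est = 0.94 * 61 + 0.06 * 72.5
T_est = 57.34 + 4.35
T_est = 61.69

61.69


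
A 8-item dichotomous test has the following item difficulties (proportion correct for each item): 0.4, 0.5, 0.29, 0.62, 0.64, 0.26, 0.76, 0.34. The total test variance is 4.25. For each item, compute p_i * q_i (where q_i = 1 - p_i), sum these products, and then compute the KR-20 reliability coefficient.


For each item, compute p_i * q_i:
  Item 1: 0.4 * 0.6 = 0.24
  Item 2: 0.5 * 0.5 = 0.25
  Item 3: 0.29 * 0.71 = 0.2059
  Item 4: 0.62 * 0.38 = 0.2356
  Item 5: 0.64 * 0.36 = 0.2304
  Item 6: 0.26 * 0.74 = 0.1924
  Item 7: 0.76 * 0.24 = 0.1824
  Item 8: 0.34 * 0.66 = 0.2244
Sum(p_i * q_i) = 0.24 + 0.25 + 0.2059 + 0.2356 + 0.2304 + 0.1924 + 0.1824 + 0.2244 = 1.7611
KR-20 = (k/(k-1)) * (1 - Sum(p_i*q_i) / Var_total)
= (8/7) * (1 - 1.7611/4.25)
= 1.1429 * 0.5856
KR-20 = 0.6693

0.6693


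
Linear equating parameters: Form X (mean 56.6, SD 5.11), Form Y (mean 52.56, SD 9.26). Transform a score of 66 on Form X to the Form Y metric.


slope = SD_Y / SD_X = 9.26 / 5.11 ~ 1.8121
intercept = mean_Y - slope * mean_X = 52.56 - (9.26 / 5.11) * 56.6 ~ -50.0067
Y = slope * X + intercept. To avoid rounding drift from the rounded slope/intercept, evaluate the equivalent form Y = mean_Y + SD_Y * (X - mean_X) / SD_X at full precision:
Y = 52.56 + 9.26 * (66 - 56.6) / 5.11
Y = 52.56 + 9.26 * 9.4 / 5.11
Y = 52.56 + 87.044 / 5.11
Y = 52.56 + 17.0341
Y = 69.5941

69.5941


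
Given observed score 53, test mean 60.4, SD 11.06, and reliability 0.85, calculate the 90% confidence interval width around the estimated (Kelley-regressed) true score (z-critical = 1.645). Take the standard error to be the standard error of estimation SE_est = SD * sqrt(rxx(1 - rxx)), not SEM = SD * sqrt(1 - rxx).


True score estimate = 0.85*53 + 0.15*60.4 = 54.11
SE_est = SD * sqrt(rxx * (1 - rxx)) = 11.06 * sqrt(0.85 * 0.15) = 11.06 * sqrt(0.1275) = 3.94921
CI = T_est +/- z * SE_est, so width = 2 * z * SE_est = 2 * 1.645 * 3.94921
Width = 12.9929

12.9929


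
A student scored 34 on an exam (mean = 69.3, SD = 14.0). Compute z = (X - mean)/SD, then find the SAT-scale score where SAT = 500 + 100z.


z = (X - mean) / SD = (34 - 69.3) / 14.0
z = -35.3 / 14.0
z = -2.5214
SAT-scale = SAT = 500 + 100z
Carry z at full precision (z = -35.3 / 14.0) into the conversion:
SAT-scale = 500 + 100 * (-35.3 / 14.0) = 500 + -3530 / 14.0
SAT-scale = 500 + -252.1429
SAT-scale = 247.8571

247.8571


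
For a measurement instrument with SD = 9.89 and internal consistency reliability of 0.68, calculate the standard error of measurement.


SEM = SD * sqrt(1 - rxx)
SEM = 9.89 * sqrt(1 - 0.68)
SEM = 9.89 * sqrt(0.32) = 9.89 * 0.565685
SEM = 5.5946

5.5946


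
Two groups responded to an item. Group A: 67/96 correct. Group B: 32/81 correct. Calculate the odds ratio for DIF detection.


Odds_A = 67/29 = 2.3103
Odds_B = 32/49 = 0.6531
OR = Odds_A / Odds_B = 2.3103 / 0.6531
Exactly, OR = (67 * 49) / (29 * 32) = 3283 / 928
OR = 3.5377

3.5377


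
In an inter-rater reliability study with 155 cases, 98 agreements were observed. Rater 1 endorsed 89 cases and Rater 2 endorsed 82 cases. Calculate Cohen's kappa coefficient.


P_o = 98/155 = 0.632258
P_e = (89*82 + 66*73) / 24025 = 0.504308
kappa = (P_o - P_e) / (1 - P_e)
kappa = (0.632258 - 0.504308) / (1 - 0.504308)
kappa = 0.2581

0.2581


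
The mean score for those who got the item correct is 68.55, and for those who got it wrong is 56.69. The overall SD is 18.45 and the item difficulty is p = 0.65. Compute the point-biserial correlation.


q = 1 - p = 0.35
rpb = ((M1 - M0) / SD) * sqrt(p * q)
rpb = ((68.55 - 56.69) / 18.45) * sqrt(0.65 * 0.35)
rpb = 0.3066

0.3066


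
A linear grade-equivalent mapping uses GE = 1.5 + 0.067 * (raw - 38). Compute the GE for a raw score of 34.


raw - median = 34 - 38 = -4
slope * diff = 0.067 * -4 = -0.268
GE = 1.5 + -0.268
GE = 1.232

1.232


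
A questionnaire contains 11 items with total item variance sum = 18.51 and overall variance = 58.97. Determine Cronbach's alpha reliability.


alpha = (k/(k-1)) * (1 - sum(si^2)/s_total^2)
= (11/10) * (1 - 18.51/58.97)
alpha = 0.7547

0.7547


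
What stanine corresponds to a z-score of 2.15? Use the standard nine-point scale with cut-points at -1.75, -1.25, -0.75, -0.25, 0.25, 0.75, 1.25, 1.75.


Stanine boundaries: [-1.75, -1.25, -0.75, -0.25, 0.25, 0.75, 1.25, 1.75]
z = 2.15
Check each boundary:
  z >= -1.75 -> could be stanine 2
  z >= -1.25 -> could be stanine 3
  z >= -0.75 -> could be stanine 4
  z >= -0.25 -> could be stanine 5
  z >= 0.25 -> could be stanine 6
  z >= 0.75 -> could be stanine 7
  z >= 1.25 -> could be stanine 8
  z >= 1.75 -> could be stanine 9
Highest qualifying boundary gives stanine = 9

9


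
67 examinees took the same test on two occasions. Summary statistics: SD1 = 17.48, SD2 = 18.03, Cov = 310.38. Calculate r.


r = cov(X,Y) / (SD_X * SD_Y)
r = 310.38 / (17.48 * 18.03)
r = 310.38 / 315.1644
r = 0.9848

0.9848


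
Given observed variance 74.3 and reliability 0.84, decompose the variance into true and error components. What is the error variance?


var_true = rxx * var_obs = 0.84 * 74.3 = 62.412
var_error = var_obs - var_true
var_error = 74.3 - 62.412
var_error = 11.888

11.888


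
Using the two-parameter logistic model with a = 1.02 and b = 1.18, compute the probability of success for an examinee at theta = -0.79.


a*(theta - b) = 1.02 * (-0.79 - 1.18) = -2.0094
exp(--2.0094) = 7.4588
P = 1 / (1 + 7.4588)
P = 0.1182

0.1182


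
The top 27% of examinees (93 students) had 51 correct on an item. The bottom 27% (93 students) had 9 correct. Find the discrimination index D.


p_upper = 51/93 = 0.5484
p_lower = 9/93 = 0.0968
D = 0.5484 - 0.0968 = 0.4516

0.4516


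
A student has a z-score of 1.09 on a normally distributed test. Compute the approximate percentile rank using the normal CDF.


CDF(z) = 0.5 * (1 + erf(z/sqrt(2)))
erf(0.7707) = 0.7243
CDF = 0.8621
Percentile rank = 0.8621 * 100 = 86.21

86.21


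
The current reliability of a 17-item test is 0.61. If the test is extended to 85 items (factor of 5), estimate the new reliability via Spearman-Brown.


r_new = (n * rxx) / (1 + (n-1) * rxx)
r_new = (5 * 0.61) / (1 + 4 * 0.61)
r_new = 3.05 / 3.44
r_new = 0.8866

0.8866


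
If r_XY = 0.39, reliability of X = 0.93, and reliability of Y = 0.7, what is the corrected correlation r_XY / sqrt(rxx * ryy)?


r_corrected = rxy / sqrt(rxx * ryy)
= 0.39 / sqrt(0.93 * 0.7)
= 0.39 / sqrt(0.651)
= 0.39 / 0.806846
r_corrected = 0.4834

0.4834


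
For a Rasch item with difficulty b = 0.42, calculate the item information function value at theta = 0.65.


P = 1/(1+exp(-(0.65-0.42))) = 0.5572
I = P*(1-P) = 0.5572 * 0.4428
I = 0.2467

0.2467


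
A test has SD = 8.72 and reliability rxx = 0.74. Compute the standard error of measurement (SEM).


SEM = SD * sqrt(1 - rxx)
SEM = 8.72 * sqrt(1 - 0.74)
SEM = 8.72 * sqrt(0.26) = 8.72 * 0.509902
SEM = 4.4463

4.4463


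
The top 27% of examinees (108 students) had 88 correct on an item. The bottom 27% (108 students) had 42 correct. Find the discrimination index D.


p_upper = 88/108 = 0.8148
p_lower = 42/108 = 0.3889
D = 0.8148 - 0.3889 = 0.4259

0.4259


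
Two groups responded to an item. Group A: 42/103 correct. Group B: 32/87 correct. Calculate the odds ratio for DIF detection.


Odds_A = 42/61 = 0.6885
Odds_B = 32/55 = 0.5818
OR = Odds_A / Odds_B = 0.6885 / 0.5818
Exactly, OR = (42 * 55) / (61 * 32) = 2310 / 1952
OR = 1.1834

1.1834


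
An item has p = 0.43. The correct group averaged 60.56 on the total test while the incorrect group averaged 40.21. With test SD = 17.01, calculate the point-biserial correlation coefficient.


q = 1 - p = 0.57
rpb = ((M1 - M0) / SD) * sqrt(p * q)
rpb = ((60.56 - 40.21) / 17.01) * sqrt(0.43 * 0.57)
rpb = 0.5923

0.5923


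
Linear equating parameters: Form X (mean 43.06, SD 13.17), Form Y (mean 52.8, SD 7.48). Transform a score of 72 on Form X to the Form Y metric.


slope = SD_Y / SD_X = 7.48 / 13.17 ~ 0.568
intercept = mean_Y - slope * mean_X = 52.8 - (7.48 / 13.17) * 43.06 ~ 28.3438
Y = slope * X + intercept. To avoid rounding drift from the rounded slope/intercept, evaluate the equivalent form Y = mean_Y + SD_Y * (X - mean_X) / SD_X at full precision:
Y = 52.8 + 7.48 * (72 - 43.06) / 13.17
Y = 52.8 + 7.48 * 28.94 / 13.17
Y = 52.8 + 216.4712 / 13.17
Y = 52.8 + 16.4367
Y = 69.2367

69.2367


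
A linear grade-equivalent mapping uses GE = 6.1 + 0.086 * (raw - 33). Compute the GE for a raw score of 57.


raw - median = 57 - 33 = 24
slope * diff = 0.086 * 24 = 2.064
GE = 6.1 + 2.064
GE = 8.164

8.164


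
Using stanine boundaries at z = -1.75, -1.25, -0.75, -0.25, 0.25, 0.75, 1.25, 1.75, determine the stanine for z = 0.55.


Stanine boundaries: [-1.75, -1.25, -0.75, -0.25, 0.25, 0.75, 1.25, 1.75]
z = 0.55
Check each boundary:
  z >= -1.75 -> could be stanine 2
  z >= -1.25 -> could be stanine 3
  z >= -0.75 -> could be stanine 4
  z >= -0.25 -> could be stanine 5
  z >= 0.25 -> could be stanine 6
  z < 0.75
  z < 1.25
  z < 1.75
Highest qualifying boundary gives stanine = 6

6


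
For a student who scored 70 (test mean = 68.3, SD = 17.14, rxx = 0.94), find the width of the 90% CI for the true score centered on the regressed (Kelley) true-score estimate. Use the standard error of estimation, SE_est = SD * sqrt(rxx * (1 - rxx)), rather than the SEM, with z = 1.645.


True score estimate = 0.94*70 + 0.06*68.3 = 69.898
SE_est = SD * sqrt(rxx * (1 - rxx)) = 17.14 * sqrt(0.94 * 0.06) = 17.14 * sqrt(0.0564) = 4.070524
CI = T_est +/- z * SE_est, so width = 2 * z * SE_est = 2 * 1.645 * 4.070524
Width = 13.392

13.392


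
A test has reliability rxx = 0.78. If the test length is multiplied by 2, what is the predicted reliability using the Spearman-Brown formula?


r_new = (n * rxx) / (1 + (n-1) * rxx)
r_new = (2 * 0.78) / (1 + 1 * 0.78)
r_new = 1.56 / 1.78
r_new = 0.8764

0.8764


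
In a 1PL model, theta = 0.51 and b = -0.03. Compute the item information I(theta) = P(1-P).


P = 1/(1+exp(-(0.51--0.03))) = 0.6318
I = P*(1-P) = 0.6318 * 0.3682
I = 0.2326

0.2326


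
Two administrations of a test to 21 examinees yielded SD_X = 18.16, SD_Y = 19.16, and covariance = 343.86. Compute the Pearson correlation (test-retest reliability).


r = cov(X,Y) / (SD_X * SD_Y)
r = 343.86 / (18.16 * 19.16)
r = 343.86 / 347.9456
r = 0.9883

0.9883


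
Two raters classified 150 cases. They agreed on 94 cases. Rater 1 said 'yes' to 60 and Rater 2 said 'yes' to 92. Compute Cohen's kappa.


P_o = 94/150 = 0.626667
P_e = (60*92 + 90*58) / 22500 = 0.477333
kappa = (P_o - P_e) / (1 - P_e)
kappa = (0.626667 - 0.477333) / (1 - 0.477333)
kappa = 0.2857

0.2857


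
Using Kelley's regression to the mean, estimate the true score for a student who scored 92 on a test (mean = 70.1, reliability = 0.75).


T_est = rxx * X + (1 - rxx) * mean
T_est = 0.75 * 92 + 0.25 * 70.1
T_est = 69.0 + 17.525
T_est = 86.525

86.525


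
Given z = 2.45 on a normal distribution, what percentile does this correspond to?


CDF(z) = 0.5 * (1 + erf(z/sqrt(2)))
erf(1.7324) = 0.9857
CDF = 0.9929
Percentile rank = 0.9929 * 100 = 99.29

99.29


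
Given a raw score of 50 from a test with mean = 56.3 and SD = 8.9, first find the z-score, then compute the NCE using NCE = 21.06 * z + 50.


z = (X - mean) / SD = (50 - 56.3) / 8.9
z = -6.3 / 8.9
z = -0.7079
NCE = NCE = 21.06z + 50
Carry z at full precision (z = -6.3 / 8.9) into the conversion:
NCE = 21.06 * (-6.3 / 8.9) + 50 = -132.678 / 8.9 + 50
NCE = -14.9076 + 50
NCE = 35.0924

35.0924


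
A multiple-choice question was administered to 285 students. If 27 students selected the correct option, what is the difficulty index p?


Item difficulty p = number correct / total examinees
p = 27 / 285
p = 0.0947

0.0947


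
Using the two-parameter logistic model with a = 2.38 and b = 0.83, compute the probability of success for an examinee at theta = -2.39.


a*(theta - b) = 2.38 * (-2.39 - 0.83) = -7.6636
exp(--7.6636) = 2129.4095
P = 1 / (1 + 2129.4095)
P = 0.0005

0.0005


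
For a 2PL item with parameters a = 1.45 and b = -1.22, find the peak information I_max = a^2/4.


For 2PL, max info at theta = b = -1.22
I_max = a^2 / 4 = 1.45^2 / 4
= 2.1025 / 4
I_max = 0.5256

0.5256


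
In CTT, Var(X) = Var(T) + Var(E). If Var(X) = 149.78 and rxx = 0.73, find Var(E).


var_true = rxx * var_obs = 0.73 * 149.78 = 109.3394
var_error = var_obs - var_true
var_error = 149.78 - 109.3394
var_error = 40.4406

40.4406


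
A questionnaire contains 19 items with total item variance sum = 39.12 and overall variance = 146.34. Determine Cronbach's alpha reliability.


alpha = (k/(k-1)) * (1 - sum(si^2)/s_total^2)
= (19/18) * (1 - 39.12/146.34)
alpha = 0.7734

0.7734


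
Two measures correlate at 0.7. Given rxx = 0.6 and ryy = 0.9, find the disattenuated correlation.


r_corrected = rxy / sqrt(rxx * ryy)
= 0.7 / sqrt(0.6 * 0.9)
= 0.7 / sqrt(0.54)
= 0.7 / 0.734847
r_corrected = 0.9526

0.9526


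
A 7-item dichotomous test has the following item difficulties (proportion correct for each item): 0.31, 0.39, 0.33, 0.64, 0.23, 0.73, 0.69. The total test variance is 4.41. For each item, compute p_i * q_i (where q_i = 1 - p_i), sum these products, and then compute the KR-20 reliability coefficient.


For each item, compute p_i * q_i:
  Item 1: 0.31 * 0.69 = 0.2139
  Item 2: 0.39 * 0.61 = 0.2379
  Item 3: 0.33 * 0.67 = 0.2211
  Item 4: 0.64 * 0.36 = 0.2304
  Item 5: 0.23 * 0.77 = 0.1771
  Item 6: 0.73 * 0.27 = 0.1971
  Item 7: 0.69 * 0.31 = 0.2139
Sum(p_i * q_i) = 0.2139 + 0.2379 + 0.2211 + 0.2304 + 0.1771 + 0.1971 + 0.2139 = 1.4914
KR-20 = (k/(k-1)) * (1 - Sum(p_i*q_i) / Var_total)
= (7/6) * (1 - 1.4914/4.41)
= 1.1667 * 0.6618
KR-20 = 0.7721

0.7721


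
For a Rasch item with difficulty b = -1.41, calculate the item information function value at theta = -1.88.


P = 1/(1+exp(-(-1.88--1.41))) = 0.3846
I = P*(1-P) = 0.3846 * 0.6154
I = 0.2367

0.2367


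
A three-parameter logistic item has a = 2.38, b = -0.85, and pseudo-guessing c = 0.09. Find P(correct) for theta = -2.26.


logit = 2.38*(-2.26 - -0.85) = -3.3558
P* = 1/(1 + exp(--3.3558)) = 0.0337
P = 0.09 + (1 - 0.09) * 0.0337
P = 0.1207

0.1207


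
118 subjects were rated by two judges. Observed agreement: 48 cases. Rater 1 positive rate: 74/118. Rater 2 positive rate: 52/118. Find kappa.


P_o = 48/118 = 0.40678
P_e = (74*52 + 44*66) / 13924 = 0.484918
kappa = (P_o - P_e) / (1 - P_e)
kappa = (0.40678 - 0.484918) / (1 - 0.484918)
kappa = -0.1517

-0.1517


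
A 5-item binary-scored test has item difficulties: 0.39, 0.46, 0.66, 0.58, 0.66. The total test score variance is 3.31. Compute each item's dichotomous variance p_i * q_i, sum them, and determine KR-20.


For each item, compute p_i * q_i:
  Item 1: 0.39 * 0.61 = 0.2379
  Item 2: 0.46 * 0.54 = 0.2484
  Item 3: 0.66 * 0.34 = 0.2244
  Item 4: 0.58 * 0.42 = 0.2436
  Item 5: 0.66 * 0.34 = 0.2244
Sum(p_i * q_i) = 0.2379 + 0.2484 + 0.2244 + 0.2436 + 0.2244 = 1.1787
KR-20 = (k/(k-1)) * (1 - Sum(p_i*q_i) / Var_total)
= (5/4) * (1 - 1.1787/3.31)
= 1.25 * 0.6439
KR-20 = 0.8049

0.8049


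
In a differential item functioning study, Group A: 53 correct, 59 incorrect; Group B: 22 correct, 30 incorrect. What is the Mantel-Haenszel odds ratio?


Odds_A = 53/59 = 0.8983
Odds_B = 22/30 = 0.7333
OR = Odds_A / Odds_B = 0.8983 / 0.7333
Exactly, OR = (53 * 30) / (59 * 22) = 1590 / 1298
OR = 1.225

1.225


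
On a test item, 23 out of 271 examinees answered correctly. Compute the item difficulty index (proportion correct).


Item difficulty p = number correct / total examinees
p = 23 / 271
p = 0.0849

0.0849


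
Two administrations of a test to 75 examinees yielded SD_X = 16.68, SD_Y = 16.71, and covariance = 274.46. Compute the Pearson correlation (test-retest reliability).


r = cov(X,Y) / (SD_X * SD_Y)
r = 274.46 / (16.68 * 16.71)
r = 274.46 / 278.7228
r = 0.9847

0.9847


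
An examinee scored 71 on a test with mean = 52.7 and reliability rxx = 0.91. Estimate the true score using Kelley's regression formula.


T_est = rxx * X + (1 - rxx) * mean
T_est = 0.91 * 71 + 0.09 * 52.7
T_est = 64.61 + 4.743
T_est = 69.353

69.353


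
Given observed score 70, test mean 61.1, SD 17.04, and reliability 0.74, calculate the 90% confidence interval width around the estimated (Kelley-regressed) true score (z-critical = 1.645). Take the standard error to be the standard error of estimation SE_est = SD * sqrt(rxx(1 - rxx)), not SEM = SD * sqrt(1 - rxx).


True score estimate = 0.74*70 + 0.26*61.1 = 67.686
SE_est = SD * sqrt(rxx * (1 - rxx)) = 17.04 * sqrt(0.74 * 0.26) = 17.04 * sqrt(0.1924) = 7.474328
CI = T_est +/- z * SE_est, so width = 2 * z * SE_est = 2 * 1.645 * 7.474328
Width = 24.5905

24.5905


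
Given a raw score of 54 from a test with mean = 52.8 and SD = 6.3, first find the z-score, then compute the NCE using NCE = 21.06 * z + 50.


z = (X - mean) / SD = (54 - 52.8) / 6.3
z = 1.2 / 6.3
z = 0.1905
NCE = NCE = 21.06z + 50
Carry z at full precision (z = 1.2 / 6.3) into the conversion:
NCE = 21.06 * (1.2 / 6.3) + 50 = 25.272 / 6.3 + 50
NCE = 4.0114 + 50
NCE = 54.0114

54.0114


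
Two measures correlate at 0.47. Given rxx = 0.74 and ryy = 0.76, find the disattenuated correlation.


r_corrected = rxy / sqrt(rxx * ryy)
= 0.47 / sqrt(0.74 * 0.76)
= 0.47 / sqrt(0.5624)
= 0.47 / 0.749933
r_corrected = 0.6267

0.6267


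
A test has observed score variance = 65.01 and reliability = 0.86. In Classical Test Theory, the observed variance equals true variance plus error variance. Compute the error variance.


var_true = rxx * var_obs = 0.86 * 65.01 = 55.9086
var_error = var_obs - var_true
var_error = 65.01 - 55.9086
var_error = 9.1014

9.1014


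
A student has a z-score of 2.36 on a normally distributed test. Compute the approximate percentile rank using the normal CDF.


CDF(z) = 0.5 * (1 + erf(z/sqrt(2)))
erf(1.6688) = 0.9817
CDF = 0.9909
Percentile rank = 0.9909 * 100 = 99.09

99.09


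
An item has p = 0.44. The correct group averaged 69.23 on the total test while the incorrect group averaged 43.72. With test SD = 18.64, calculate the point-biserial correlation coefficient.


q = 1 - p = 0.56
rpb = ((M1 - M0) / SD) * sqrt(p * q)
rpb = ((69.23 - 43.72) / 18.64) * sqrt(0.44 * 0.56)
rpb = 0.6793

0.6793


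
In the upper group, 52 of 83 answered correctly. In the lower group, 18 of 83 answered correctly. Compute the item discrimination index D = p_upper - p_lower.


p_upper = 52/83 = 0.6265
p_lower = 18/83 = 0.2169
D = 0.6265 - 0.2169 = 0.4096

0.4096


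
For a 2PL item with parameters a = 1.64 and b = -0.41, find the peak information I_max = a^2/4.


For 2PL, max info at theta = b = -0.41
I_max = a^2 / 4 = 1.64^2 / 4
= 2.6896 / 4
I_max = 0.6724

0.6724


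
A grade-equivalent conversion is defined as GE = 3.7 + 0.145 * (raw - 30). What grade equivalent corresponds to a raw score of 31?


raw - median = 31 - 30 = 1
slope * diff = 0.145 * 1 = 0.145
GE = 3.7 + 0.145
GE = 3.845

3.845


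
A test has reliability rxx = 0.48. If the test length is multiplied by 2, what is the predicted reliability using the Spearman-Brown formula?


r_new = (n * rxx) / (1 + (n-1) * rxx)
r_new = (2 * 0.48) / (1 + 1 * 0.48)
r_new = 0.96 / 1.48
r_new = 0.6486

0.6486


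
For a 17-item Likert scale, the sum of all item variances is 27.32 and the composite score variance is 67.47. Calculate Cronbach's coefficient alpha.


alpha = (k/(k-1)) * (1 - sum(si^2)/s_total^2)
= (17/16) * (1 - 27.32/67.47)
alpha = 0.6323

0.6323


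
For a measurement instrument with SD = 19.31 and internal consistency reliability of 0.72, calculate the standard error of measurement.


SEM = SD * sqrt(1 - rxx)
SEM = 19.31 * sqrt(1 - 0.72)
SEM = 19.31 * sqrt(0.28) = 19.31 * 0.52915
SEM = 10.2179

10.2179


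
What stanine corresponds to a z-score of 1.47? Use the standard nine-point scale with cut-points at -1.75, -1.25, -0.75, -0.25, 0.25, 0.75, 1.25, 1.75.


Stanine boundaries: [-1.75, -1.25, -0.75, -0.25, 0.25, 0.75, 1.25, 1.75]
z = 1.47
Check each boundary:
  z >= -1.75 -> could be stanine 2
  z >= -1.25 -> could be stanine 3
  z >= -0.75 -> could be stanine 4
  z >= -0.25 -> could be stanine 5
  z >= 0.25 -> could be stanine 6
  z >= 0.75 -> could be stanine 7
  z >= 1.25 -> could be stanine 8
  z < 1.75
Highest qualifying boundary gives stanine = 8

8


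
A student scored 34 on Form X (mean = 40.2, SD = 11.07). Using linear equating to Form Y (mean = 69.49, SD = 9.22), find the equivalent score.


slope = SD_Y / SD_X = 9.22 / 11.07 ~ 0.8329
intercept = mean_Y - slope * mean_X = 69.49 - (9.22 / 11.07) * 40.2 ~ 36.0082
Y = slope * X + intercept. To avoid rounding drift from the rounded slope/intercept, evaluate the equivalent form Y = mean_Y + SD_Y * (X - mean_X) / SD_X at full precision:
Y = 69.49 + 9.22 * (34 - 40.2) / 11.07
Y = 69.49 - 9.22 * 6.2 / 11.07
Y = 69.49 - 57.164 / 11.07
Y = 69.49 - 5.1639
Y = 64.3261

64.3261


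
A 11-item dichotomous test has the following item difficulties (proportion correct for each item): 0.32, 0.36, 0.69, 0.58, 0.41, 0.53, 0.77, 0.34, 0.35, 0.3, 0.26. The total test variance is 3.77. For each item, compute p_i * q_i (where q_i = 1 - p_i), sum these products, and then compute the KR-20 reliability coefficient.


For each item, compute p_i * q_i:
  Item 1: 0.32 * 0.68 = 0.2176
  Item 2: 0.36 * 0.64 = 0.2304
  Item 3: 0.69 * 0.31 = 0.2139
  Item 4: 0.58 * 0.42 = 0.2436
  Item 5: 0.41 * 0.59 = 0.2419
  Item 6: 0.53 * 0.47 = 0.2491
  Item 7: 0.77 * 0.23 = 0.1771
  Item 8: 0.34 * 0.66 = 0.2244
  Item 9: 0.35 * 0.65 = 0.2275
  Item 10: 0.3 * 0.7 = 0.21
  Item 11: 0.26 * 0.74 = 0.1924
Sum(p_i * q_i) = 0.2176 + 0.2304 + 0.2139 + 0.2436 + 0.2419 + 0.2491 + 0.1771 + 0.2244 + 0.2275 + 0.21 + 0.1924 = 2.4279
KR-20 = (k/(k-1)) * (1 - Sum(p_i*q_i) / Var_total)
= (11/10) * (1 - 2.4279/3.77)
= 1.1 * 0.356
KR-20 = 0.3916

0.3916


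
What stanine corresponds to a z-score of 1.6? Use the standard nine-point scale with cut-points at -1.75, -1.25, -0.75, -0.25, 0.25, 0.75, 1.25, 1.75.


Stanine boundaries: [-1.75, -1.25, -0.75, -0.25, 0.25, 0.75, 1.25, 1.75]
z = 1.6
Check each boundary:
  z >= -1.75 -> could be stanine 2
  z >= -1.25 -> could be stanine 3
  z >= -0.75 -> could be stanine 4
  z >= -0.25 -> could be stanine 5
  z >= 0.25 -> could be stanine 6
  z >= 0.75 -> could be stanine 7
  z >= 1.25 -> could be stanine 8
  z < 1.75
Highest qualifying boundary gives stanine = 8

8


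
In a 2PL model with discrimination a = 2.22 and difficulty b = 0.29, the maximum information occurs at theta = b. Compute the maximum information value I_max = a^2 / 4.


For 2PL, max info at theta = b = 0.29
I_max = a^2 / 4 = 2.22^2 / 4
= 4.9284 / 4
I_max = 1.2321

1.2321


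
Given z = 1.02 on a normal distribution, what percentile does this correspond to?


CDF(z) = 0.5 * (1 + erf(z/sqrt(2)))
erf(0.7212) = 0.6923
CDF = 0.8461
Percentile rank = 0.8461 * 100 = 84.61

84.61


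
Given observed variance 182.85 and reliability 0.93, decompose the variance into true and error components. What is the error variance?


var_true = rxx * var_obs = 0.93 * 182.85 = 170.0505
var_error = var_obs - var_true
var_error = 182.85 - 170.0505
var_error = 12.7995

12.7995


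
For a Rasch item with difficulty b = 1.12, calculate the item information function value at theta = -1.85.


P = 1/(1+exp(-(-1.85-1.12))) = 0.0488
I = P*(1-P) = 0.0488 * 0.9512
I = 0.0464

0.0464


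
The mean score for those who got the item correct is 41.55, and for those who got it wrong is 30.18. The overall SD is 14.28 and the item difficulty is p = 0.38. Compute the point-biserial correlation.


q = 1 - p = 0.62
rpb = ((M1 - M0) / SD) * sqrt(p * q)
rpb = ((41.55 - 30.18) / 14.28) * sqrt(0.38 * 0.62)
rpb = 0.3865

0.3865


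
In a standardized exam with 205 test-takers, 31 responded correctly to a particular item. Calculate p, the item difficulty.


Item difficulty p = number correct / total examinees
p = 31 / 205
p = 0.1512

0.1512


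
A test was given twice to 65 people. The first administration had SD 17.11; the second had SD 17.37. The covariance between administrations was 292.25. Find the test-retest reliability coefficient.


r = cov(X,Y) / (SD_X * SD_Y)
r = 292.25 / (17.11 * 17.37)
r = 292.25 / 297.2007
r = 0.9833

0.9833
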